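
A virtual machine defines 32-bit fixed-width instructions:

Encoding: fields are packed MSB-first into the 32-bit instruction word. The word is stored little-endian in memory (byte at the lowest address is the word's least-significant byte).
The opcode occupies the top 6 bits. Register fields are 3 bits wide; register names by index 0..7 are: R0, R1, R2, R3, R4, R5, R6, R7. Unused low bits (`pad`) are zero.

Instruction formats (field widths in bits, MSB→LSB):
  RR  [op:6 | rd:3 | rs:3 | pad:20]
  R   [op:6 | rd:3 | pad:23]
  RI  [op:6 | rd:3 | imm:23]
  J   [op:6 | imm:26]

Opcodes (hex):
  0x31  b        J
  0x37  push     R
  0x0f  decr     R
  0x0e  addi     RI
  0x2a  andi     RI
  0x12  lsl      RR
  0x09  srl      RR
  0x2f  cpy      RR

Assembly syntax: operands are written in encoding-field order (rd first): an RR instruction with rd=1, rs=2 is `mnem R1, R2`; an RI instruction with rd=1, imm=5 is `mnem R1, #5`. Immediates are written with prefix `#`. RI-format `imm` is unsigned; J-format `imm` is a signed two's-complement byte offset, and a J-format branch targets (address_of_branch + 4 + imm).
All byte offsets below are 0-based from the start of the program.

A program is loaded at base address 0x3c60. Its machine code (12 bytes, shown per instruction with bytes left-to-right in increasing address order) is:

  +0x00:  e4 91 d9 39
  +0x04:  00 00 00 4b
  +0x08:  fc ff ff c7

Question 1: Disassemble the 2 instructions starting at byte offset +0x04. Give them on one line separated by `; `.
+0x04: 00 00 00 4b ⇒ word 0x4b000000 (little)
  opcode bits[31:26]=0x12: lsl/RR
  [25:23] rd=6 = R6
  [22:20] rs=0 = R0
+0x08: fc ff ff c7 ⇒ word 0xc7fffffc (little)
  opcode bits[31:26]=0x31: b/J
  [25:0] imm=67108860 (s26→-4) = #-4

lsl R6, R0; b #-4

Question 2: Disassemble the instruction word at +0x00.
addi R3, #5870052

[00] e4 91 d9 39 → 0x39d991e4
  opcode bits[31:26]=0xe: addi/RI
  [25:23] rd=3 = R3
  [22:0] imm=5870052 = #5870052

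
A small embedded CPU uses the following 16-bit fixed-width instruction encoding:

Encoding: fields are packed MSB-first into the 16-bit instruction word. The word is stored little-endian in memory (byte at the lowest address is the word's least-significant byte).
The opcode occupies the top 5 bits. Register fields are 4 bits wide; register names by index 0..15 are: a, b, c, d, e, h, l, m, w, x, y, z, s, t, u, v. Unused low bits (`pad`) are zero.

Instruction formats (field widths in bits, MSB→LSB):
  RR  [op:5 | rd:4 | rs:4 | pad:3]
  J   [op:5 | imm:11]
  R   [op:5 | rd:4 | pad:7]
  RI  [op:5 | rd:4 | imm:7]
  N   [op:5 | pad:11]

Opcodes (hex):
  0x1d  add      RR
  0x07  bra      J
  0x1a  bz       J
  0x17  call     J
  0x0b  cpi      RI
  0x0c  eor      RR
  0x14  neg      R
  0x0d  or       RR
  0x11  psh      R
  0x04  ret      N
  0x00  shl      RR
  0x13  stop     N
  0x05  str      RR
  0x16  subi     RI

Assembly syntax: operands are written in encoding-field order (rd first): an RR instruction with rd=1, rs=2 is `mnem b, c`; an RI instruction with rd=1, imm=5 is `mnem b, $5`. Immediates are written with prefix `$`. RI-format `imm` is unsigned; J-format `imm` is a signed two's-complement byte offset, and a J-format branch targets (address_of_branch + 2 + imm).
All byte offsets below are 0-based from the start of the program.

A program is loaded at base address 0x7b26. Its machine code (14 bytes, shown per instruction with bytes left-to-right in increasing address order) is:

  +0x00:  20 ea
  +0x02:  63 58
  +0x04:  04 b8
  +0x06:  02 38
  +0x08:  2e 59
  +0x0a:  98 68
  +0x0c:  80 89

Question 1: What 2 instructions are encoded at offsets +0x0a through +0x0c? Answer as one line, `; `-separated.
off 0x0a: read 98 68 as little → 0x6898
  op=0x6898>>11=0xd ⇒ or (RR)
  rd: (w>>7)&0xf=0x1 → b
  rs: (w>>3)&0xf=0x3 → d
off 0x0c: read 80 89 as little → 0x8980
  op=0x8980>>11=0x11 ⇒ psh (R)
  rd: (w>>7)&0xf=0x3 → d

or b, d; psh d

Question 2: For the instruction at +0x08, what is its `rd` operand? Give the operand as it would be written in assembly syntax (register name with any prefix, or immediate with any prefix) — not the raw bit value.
c

@+08  little-endian(2e 59) = 0x592e
  top 5b → 0xb → cpi [RI]
  [10:7] rd=2 = c
  [6:0] imm=46 = $46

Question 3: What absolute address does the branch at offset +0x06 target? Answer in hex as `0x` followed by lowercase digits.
0x7b30

off 0x06: read 02 38 as little → 0x3802
  opcode bits[15:11]=0x7: bra/J
  [10:0] imm=2 = $2
  target = base 0x7b26 + off 0x06 + 2 + imm 2 = 0x7b30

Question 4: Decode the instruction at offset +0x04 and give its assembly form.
@+04  little-endian(04 b8) = 0xb804
  top 5b → 0x17 → call [J]
  [10:0] imm=4 = $4

call $4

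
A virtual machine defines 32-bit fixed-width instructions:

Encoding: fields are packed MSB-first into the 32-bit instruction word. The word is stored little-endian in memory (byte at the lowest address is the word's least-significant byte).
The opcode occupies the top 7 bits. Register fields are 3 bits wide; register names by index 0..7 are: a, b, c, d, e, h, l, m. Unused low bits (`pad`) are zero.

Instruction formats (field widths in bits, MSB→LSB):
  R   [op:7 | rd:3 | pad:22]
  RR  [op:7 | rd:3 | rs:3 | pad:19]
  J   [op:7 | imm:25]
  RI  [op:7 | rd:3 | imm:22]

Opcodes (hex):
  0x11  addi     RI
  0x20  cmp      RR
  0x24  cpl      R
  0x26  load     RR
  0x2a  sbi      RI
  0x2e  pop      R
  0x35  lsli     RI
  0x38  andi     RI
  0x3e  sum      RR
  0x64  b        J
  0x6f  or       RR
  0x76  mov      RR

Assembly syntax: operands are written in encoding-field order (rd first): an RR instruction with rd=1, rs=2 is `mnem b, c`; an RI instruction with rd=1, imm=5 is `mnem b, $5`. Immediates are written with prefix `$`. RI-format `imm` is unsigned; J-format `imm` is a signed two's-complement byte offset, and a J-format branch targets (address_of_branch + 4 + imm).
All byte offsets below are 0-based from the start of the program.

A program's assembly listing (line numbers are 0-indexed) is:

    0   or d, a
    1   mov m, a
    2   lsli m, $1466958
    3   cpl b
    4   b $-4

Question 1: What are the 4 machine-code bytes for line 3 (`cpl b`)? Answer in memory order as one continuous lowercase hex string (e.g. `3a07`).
3. cpl fields op=0x24:7|rd=1:3|pad=0:22 → word 48400000h → 00 00 40 48

00004048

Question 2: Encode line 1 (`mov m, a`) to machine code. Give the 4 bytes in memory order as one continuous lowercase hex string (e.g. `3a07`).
0000c0ed

L1: mov op=0x76:7|rd=7:3|rs=0:3|pad=0:19 ⇒ 0xedc00000 ⇒ little 00 00 c0 ed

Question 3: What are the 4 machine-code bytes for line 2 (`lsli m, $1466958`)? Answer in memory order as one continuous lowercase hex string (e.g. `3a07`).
4e62d66b

line 2 (lsli): pack op=0x35:7|rd=7:3|imm=1466958:22 = 0x6bd6624e; little→ 4e 62 d6 6b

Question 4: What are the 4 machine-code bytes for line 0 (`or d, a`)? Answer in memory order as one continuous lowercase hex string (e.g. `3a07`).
0000c0de

line 0 (or): pack op=0x6f:7|rd=3:3|rs=0:3|pad=0:19 = 0xdec00000; little→ 00 00 c0 de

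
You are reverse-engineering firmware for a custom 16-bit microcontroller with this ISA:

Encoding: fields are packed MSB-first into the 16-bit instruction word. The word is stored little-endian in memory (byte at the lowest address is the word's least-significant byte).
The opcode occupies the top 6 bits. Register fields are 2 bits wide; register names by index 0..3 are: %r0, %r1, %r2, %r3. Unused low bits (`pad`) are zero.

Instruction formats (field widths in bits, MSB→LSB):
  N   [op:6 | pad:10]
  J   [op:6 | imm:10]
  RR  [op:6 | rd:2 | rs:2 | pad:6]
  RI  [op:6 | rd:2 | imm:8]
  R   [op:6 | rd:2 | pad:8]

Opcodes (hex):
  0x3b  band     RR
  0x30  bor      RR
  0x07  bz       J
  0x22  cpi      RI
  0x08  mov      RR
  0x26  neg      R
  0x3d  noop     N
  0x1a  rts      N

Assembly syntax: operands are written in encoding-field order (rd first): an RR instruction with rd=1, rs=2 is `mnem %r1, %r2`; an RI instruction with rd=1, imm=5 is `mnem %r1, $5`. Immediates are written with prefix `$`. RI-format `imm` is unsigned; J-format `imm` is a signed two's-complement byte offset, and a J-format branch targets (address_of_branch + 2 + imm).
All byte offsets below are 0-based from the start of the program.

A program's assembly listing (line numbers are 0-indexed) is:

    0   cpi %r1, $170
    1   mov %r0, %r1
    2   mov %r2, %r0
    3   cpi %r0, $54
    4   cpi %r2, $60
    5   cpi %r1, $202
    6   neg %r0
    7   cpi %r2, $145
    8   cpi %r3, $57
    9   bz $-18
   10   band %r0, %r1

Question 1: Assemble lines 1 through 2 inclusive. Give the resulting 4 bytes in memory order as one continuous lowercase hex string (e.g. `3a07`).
40200022

1. mov fields op=0x8:6|rd=0:2|rs=1:2|pad=0:6 → word 2040h → 40 20
2. mov fields op=0x8:6|rd=2:2|rs=0:2|pad=0:6 → word 2200h → 00 22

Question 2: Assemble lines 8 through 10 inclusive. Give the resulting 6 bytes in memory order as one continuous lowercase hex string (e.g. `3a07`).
L8: cpi op=0x22:6|rd=3:2|imm=57:8 ⇒ 0x8b39 ⇒ little 39 8b
L9: bz op=0x7:6|imm=-18:10 ⇒ 0x1fee ⇒ little ee 1f
L10: band op=0x3b:6|rd=0:2|rs=1:2|pad=0:6 ⇒ 0xec40 ⇒ little 40 ec

398bee1f40ec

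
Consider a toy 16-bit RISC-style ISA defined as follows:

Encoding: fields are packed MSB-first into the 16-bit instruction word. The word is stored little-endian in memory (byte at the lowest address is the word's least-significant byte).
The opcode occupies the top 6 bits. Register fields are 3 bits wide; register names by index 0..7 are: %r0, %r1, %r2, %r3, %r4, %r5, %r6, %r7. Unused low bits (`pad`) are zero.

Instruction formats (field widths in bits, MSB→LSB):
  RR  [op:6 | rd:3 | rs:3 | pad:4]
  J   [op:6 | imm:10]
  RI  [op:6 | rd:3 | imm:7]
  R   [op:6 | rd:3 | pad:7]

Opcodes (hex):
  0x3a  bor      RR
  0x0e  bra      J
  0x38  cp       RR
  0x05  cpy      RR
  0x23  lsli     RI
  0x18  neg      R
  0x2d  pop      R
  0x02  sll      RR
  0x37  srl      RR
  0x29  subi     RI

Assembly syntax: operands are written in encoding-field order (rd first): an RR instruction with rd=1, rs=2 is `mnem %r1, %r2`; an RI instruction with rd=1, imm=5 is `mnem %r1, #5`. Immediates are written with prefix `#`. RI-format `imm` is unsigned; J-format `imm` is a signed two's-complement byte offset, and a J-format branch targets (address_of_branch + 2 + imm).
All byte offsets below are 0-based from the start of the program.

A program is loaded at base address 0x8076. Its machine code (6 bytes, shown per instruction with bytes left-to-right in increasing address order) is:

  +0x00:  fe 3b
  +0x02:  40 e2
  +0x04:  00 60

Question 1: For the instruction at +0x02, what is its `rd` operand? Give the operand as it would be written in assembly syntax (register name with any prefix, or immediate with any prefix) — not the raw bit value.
%r4

off 0x02: read 40 e2 as little → 0xe240
  opcode bits[15:10]=0x38: cp/RR
  rd: (w>>7)&0x7=0x4 → %r4
  rs: (w>>4)&0x7=0x4 → %r4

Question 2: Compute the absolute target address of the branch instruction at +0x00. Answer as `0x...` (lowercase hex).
0x8076

+0x00: fe 3b ⇒ word 0x3bfe (little)
  op=0x3bfe>>10=0xe ⇒ bra (J)
  imm@[9:0]=0x3fe (s10→-2) ⇒ #-2
  target = base 0x8076 + off 0x00 + 2 + imm -2 = 0x8076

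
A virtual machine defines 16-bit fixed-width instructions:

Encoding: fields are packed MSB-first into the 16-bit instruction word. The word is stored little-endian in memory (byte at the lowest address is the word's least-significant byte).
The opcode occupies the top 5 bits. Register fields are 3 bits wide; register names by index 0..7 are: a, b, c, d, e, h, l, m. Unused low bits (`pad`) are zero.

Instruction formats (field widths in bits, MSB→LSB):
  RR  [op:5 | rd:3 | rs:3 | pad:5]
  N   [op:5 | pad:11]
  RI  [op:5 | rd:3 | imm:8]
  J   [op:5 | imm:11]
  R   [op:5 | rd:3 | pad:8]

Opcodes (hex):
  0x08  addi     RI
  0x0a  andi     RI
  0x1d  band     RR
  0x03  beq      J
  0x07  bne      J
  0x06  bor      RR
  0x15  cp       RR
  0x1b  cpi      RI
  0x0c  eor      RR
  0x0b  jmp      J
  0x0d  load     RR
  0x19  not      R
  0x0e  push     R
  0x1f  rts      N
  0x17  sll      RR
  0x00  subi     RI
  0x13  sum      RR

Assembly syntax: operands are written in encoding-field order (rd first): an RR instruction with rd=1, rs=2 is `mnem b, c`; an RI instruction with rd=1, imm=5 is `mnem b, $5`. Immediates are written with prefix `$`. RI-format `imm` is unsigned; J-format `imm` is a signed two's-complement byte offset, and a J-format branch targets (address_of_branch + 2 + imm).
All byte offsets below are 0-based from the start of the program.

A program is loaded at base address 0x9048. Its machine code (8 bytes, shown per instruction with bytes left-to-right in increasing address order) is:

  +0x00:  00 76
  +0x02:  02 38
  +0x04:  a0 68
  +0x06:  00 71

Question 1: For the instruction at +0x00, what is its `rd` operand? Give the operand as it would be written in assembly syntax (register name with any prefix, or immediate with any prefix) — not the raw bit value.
[00] 00 76 → 0x7600
  top 5b → 0xe → push [R]
  [10:8] rd=6 = l

l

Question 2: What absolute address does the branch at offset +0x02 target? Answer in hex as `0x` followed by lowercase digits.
+0x02: 02 38 ⇒ word 0x3802 (little)
  op=0x3802>>11=0x7 ⇒ bne (J)
  [10:0] imm=2 = $2
  target = base 0x9048 + off 0x02 + 2 + imm 2 = 0x904e

0x904e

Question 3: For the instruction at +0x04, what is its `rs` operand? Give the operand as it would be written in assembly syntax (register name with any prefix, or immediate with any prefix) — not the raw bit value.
h

[04] a0 68 → 0x68a0
  opcode bits[15:11]=0xd: load/RR
  rd@[10:8]=0x0 ⇒ a
  rs@[7:5]=0x5 ⇒ h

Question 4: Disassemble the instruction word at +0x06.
push b

+0x06: 00 71 ⇒ word 0x7100 (little)
  top 5b → 0xe → push [R]
  [10:8] rd=1 = b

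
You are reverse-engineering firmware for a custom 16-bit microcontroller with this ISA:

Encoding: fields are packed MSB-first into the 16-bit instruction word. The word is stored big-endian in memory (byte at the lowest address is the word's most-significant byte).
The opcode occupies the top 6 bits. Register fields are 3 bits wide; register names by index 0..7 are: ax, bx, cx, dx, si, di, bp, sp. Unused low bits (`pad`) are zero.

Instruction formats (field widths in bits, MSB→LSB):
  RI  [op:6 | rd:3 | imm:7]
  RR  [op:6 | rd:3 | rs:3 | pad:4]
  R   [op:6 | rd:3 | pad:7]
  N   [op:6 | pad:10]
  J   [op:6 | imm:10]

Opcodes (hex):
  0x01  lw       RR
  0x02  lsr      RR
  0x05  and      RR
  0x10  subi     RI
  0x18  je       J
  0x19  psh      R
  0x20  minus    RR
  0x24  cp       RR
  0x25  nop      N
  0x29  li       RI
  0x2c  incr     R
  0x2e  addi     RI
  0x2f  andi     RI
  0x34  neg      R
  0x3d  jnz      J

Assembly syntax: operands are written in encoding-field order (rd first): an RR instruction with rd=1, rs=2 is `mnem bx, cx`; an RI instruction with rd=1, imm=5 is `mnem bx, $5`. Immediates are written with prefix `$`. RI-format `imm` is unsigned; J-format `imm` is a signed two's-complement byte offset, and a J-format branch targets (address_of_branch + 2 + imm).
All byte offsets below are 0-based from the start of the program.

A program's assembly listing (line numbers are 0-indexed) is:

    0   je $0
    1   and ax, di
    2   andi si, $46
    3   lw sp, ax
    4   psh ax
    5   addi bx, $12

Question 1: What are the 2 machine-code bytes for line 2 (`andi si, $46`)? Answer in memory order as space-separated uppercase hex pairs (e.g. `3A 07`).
BE 2E

line 2 (andi): pack op=0x2f:6|rd=4:3|imm=46:7 = 0xbe2e; big→ be 2e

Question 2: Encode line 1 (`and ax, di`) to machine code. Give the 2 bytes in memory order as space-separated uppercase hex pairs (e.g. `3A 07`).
line 1 (and): pack op=0x5:6|rd=0:3|rs=5:3|pad=0:4 = 0x1450; big→ 14 50

14 50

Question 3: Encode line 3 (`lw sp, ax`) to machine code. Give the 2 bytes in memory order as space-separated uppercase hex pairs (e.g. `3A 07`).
07 80

L3: lw op=0x1:6|rd=7:3|rs=0:3|pad=0:4 ⇒ 0x0780 ⇒ big 07 80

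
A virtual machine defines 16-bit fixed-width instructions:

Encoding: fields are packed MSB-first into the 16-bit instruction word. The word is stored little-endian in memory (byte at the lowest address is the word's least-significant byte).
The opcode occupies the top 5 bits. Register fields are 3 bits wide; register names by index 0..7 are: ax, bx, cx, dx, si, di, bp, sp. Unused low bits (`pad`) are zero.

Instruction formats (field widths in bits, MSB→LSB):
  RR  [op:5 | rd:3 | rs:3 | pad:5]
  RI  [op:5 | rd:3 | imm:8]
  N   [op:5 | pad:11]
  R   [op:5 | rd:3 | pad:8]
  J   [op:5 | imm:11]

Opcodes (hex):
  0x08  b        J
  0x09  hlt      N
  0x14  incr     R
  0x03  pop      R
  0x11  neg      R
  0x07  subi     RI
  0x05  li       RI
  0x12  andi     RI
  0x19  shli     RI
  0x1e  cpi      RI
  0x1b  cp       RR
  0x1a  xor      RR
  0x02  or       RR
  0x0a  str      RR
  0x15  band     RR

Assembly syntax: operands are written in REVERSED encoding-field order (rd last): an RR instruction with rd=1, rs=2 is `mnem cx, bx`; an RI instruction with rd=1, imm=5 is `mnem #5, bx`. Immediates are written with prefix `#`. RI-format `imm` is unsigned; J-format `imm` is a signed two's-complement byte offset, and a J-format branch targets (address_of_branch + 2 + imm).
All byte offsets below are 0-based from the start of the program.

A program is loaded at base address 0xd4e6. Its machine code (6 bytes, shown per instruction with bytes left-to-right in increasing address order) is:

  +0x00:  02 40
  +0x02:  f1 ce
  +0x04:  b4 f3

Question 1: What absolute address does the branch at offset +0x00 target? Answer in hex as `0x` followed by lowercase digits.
+0x00: 02 40 ⇒ word 0x4002 (little)
  op=0x4002>>11=0x8 ⇒ b (J)
  imm: (w>>0)&0x7ff=0x2 → #2
  target = base 0xd4e6 + off 0x00 + 2 + imm 2 = 0xd4ea

0xd4ea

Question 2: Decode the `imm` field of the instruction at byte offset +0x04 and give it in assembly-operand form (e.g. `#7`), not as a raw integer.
@+04  little-endian(b4 f3) = 0xf3b4
  top 5b → 0x1e → cpi [RI]
  [10:8] rd=3 = dx
  [7:0] imm=180 = #180

#180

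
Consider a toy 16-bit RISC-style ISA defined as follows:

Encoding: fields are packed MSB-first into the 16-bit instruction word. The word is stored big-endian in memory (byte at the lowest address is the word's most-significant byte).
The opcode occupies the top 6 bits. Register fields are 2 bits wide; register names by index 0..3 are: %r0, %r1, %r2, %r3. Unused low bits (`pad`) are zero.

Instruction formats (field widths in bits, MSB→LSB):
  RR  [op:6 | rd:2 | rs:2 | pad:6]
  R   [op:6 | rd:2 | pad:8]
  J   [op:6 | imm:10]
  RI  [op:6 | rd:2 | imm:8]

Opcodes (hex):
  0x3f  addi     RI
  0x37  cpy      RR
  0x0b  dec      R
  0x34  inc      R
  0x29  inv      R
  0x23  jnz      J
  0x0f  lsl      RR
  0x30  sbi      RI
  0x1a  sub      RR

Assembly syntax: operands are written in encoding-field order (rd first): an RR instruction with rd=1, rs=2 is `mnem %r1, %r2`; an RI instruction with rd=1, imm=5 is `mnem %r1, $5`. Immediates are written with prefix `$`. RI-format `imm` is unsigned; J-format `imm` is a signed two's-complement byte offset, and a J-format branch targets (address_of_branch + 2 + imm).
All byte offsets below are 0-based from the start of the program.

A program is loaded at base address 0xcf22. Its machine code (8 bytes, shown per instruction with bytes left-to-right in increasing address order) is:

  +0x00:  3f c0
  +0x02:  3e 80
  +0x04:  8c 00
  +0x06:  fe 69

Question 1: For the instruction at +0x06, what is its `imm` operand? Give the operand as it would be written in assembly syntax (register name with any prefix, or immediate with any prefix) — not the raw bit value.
$105

off 0x06: read fe 69 as big → 0xfe69
  op=0xfe69>>10=0x3f ⇒ addi (RI)
  rd@[9:8]=0x2 ⇒ %r2
  imm@[7:0]=0x69 ⇒ $105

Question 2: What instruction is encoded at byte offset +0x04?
+0x04: 8c 00 ⇒ word 0x8c00 (big)
  opcode bits[15:10]=0x23: jnz/J
  [9:0] imm=0 = $0

jnz $0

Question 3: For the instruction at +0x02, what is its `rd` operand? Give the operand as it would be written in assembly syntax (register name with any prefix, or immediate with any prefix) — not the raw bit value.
%r2

[02] 3e 80 → 0x3e80
  opcode bits[15:10]=0xf: lsl/RR
  rd@[9:8]=0x2 ⇒ %r2
  rs@[7:6]=0x2 ⇒ %r2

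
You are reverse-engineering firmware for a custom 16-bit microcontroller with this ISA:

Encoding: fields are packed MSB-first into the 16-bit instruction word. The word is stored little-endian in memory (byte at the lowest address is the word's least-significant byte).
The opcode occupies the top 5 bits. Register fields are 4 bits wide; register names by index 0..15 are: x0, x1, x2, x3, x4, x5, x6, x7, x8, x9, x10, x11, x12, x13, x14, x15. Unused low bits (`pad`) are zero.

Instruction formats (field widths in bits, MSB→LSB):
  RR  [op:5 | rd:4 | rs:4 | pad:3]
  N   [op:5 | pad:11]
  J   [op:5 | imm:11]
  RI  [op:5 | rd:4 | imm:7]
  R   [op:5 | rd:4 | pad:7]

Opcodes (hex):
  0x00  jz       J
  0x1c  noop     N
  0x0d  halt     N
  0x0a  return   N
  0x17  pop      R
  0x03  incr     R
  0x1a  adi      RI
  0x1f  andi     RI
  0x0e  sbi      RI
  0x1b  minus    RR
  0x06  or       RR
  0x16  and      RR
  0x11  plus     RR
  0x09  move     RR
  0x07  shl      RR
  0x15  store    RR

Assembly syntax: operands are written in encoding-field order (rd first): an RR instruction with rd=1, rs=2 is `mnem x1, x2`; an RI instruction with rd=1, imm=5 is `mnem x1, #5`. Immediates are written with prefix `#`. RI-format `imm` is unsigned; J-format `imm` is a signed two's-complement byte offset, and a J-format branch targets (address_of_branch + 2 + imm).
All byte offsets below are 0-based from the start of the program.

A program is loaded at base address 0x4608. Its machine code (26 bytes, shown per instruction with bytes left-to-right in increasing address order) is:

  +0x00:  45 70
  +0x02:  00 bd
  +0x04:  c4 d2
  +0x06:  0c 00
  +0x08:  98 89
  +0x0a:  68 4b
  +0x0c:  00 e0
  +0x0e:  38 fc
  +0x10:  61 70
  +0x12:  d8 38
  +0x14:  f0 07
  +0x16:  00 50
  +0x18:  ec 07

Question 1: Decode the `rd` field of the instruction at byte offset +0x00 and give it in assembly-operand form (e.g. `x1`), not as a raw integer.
[00] 45 70 → 0x7045
  top 5b → 0xe → sbi [RI]
  [10:7] rd=0 = x0
  [6:0] imm=69 = #69

x0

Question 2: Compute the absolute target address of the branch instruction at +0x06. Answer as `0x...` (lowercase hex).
off 0x06: read 0c 00 as little → 0x000c
  op=0x000c>>11=0x0 ⇒ jz (J)
  [10:0] imm=12 = #12
  target = base 0x4608 + off 0x06 + 2 + imm 12 = 0x461c

0x461c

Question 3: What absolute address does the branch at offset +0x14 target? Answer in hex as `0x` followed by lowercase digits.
@+14  little-endian(f0 07) = 0x07f0
  opcode bits[15:11]=0x0: jz/J
  imm@[10:0]=0x7f0 (s11→-16) ⇒ #-16
  target = base 0x4608 + off 0x14 + 2 + imm -16 = 0x460e

0x460e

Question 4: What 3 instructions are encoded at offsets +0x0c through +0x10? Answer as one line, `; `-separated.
noop; andi x8, #56; sbi x0, #97

[0c] 00 e0 → 0xe000
  op=0xe000>>11=0x1c ⇒ noop (N)
[0e] 38 fc → 0xfc38
  op=0xfc38>>11=0x1f ⇒ andi (RI)
  [10:7] rd=8 = x8
  [6:0] imm=56 = #56
[10] 61 70 → 0x7061
  op=0x7061>>11=0xe ⇒ sbi (RI)
  [10:7] rd=0 = x0
  [6:0] imm=97 = #97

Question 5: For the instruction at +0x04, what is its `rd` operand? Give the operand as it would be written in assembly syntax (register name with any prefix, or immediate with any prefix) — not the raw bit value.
x5

@+04  little-endian(c4 d2) = 0xd2c4
  top 5b → 0x1a → adi [RI]
  rd: (w>>7)&0xf=0x5 → x5
  imm: (w>>0)&0x7f=0x44 → #68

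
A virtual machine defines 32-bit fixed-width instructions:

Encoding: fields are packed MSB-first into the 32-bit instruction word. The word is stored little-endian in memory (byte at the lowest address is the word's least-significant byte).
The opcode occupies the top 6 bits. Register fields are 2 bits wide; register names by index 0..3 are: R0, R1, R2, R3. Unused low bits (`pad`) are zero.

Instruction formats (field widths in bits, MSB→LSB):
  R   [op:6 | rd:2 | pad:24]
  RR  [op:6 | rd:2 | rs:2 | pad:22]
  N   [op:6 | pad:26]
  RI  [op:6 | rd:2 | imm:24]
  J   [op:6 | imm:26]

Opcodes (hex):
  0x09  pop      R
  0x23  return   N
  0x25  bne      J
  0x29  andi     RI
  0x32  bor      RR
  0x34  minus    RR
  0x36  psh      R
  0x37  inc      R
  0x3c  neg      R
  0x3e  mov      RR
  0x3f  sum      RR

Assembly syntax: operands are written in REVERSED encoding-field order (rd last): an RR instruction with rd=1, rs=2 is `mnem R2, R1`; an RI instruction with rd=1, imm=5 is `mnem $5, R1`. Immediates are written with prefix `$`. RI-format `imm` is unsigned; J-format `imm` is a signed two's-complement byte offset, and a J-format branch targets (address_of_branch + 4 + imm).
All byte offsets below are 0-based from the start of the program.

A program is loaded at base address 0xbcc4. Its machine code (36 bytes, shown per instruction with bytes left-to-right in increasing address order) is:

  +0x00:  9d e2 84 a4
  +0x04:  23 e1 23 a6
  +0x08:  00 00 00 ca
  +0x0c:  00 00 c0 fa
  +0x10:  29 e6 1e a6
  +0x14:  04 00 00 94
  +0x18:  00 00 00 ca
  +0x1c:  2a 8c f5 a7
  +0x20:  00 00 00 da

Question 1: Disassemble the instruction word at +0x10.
+0x10: 29 e6 1e a6 ⇒ word 0xa61ee629 (little)
  op=0xa61ee629>>26=0x29 ⇒ andi (RI)
  rd@[25:24]=0x2 ⇒ R2
  imm@[23:0]=0x1ee629 ⇒ $2025001

andi $2025001, R2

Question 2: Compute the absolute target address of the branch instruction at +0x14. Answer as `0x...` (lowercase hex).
[14] 04 00 00 94 → 0x94000004
  op=0x94000004>>26=0x25 ⇒ bne (J)
  [25:0] imm=4 = $4
  target = base 0xbcc4 + off 0x14 + 4 + imm 4 = 0xbce0

0xbce0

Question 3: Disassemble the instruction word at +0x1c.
andi $16092202, R3

off 0x1c: read 2a 8c f5 a7 as little → 0xa7f58c2a
  op=0xa7f58c2a>>26=0x29 ⇒ andi (RI)
  rd: (w>>24)&0x3=0x3 → R3
  imm: (w>>0)&0xffffff=0xf58c2a → $16092202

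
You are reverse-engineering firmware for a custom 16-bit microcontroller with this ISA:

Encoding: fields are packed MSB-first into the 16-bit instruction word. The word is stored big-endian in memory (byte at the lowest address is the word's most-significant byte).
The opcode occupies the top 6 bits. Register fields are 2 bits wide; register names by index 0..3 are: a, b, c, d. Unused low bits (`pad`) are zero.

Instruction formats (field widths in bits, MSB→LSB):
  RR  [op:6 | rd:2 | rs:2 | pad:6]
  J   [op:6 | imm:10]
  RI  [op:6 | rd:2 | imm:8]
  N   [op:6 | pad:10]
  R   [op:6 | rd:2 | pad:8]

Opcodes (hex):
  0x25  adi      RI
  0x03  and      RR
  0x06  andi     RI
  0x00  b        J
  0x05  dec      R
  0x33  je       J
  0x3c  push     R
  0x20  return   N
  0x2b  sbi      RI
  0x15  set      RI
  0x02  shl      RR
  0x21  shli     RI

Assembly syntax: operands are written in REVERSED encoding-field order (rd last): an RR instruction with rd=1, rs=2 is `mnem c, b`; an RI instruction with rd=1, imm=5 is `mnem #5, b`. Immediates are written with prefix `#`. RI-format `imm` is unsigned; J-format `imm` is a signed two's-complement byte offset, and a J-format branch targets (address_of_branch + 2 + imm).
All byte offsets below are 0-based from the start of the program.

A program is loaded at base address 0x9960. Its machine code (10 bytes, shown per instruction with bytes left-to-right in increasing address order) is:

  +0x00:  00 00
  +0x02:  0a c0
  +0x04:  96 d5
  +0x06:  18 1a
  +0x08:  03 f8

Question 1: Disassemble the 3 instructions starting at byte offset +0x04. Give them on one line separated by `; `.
adi #213, c; andi #26, a; b #-8

off 0x04: read 96 d5 as big → 0x96d5
  top 6b → 0x25 → adi [RI]
  rd: (w>>8)&0x3=0x2 → c
  imm: (w>>0)&0xff=0xd5 → #213
off 0x06: read 18 1a as big → 0x181a
  top 6b → 0x6 → andi [RI]
  rd: (w>>8)&0x3=0x0 → a
  imm: (w>>0)&0xff=0x1a → #26
off 0x08: read 03 f8 as big → 0x03f8
  top 6b → 0x0 → b [J]
  imm: (w>>0)&0x3ff=0x3f8 (s10→-8) → #-8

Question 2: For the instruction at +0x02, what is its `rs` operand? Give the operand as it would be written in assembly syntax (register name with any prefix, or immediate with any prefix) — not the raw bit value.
+0x02: 0a c0 ⇒ word 0x0ac0 (big)
  op=0x0ac0>>10=0x2 ⇒ shl (RR)
  [9:8] rd=2 = c
  [7:6] rs=3 = d

d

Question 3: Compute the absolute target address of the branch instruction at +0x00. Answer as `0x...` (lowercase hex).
0x9962

[00] 00 00 → 0x0000
  opcode bits[15:10]=0x0: b/J
  [9:0] imm=0 = #0
  target = base 0x9960 + off 0x00 + 2 + imm 0 = 0x9962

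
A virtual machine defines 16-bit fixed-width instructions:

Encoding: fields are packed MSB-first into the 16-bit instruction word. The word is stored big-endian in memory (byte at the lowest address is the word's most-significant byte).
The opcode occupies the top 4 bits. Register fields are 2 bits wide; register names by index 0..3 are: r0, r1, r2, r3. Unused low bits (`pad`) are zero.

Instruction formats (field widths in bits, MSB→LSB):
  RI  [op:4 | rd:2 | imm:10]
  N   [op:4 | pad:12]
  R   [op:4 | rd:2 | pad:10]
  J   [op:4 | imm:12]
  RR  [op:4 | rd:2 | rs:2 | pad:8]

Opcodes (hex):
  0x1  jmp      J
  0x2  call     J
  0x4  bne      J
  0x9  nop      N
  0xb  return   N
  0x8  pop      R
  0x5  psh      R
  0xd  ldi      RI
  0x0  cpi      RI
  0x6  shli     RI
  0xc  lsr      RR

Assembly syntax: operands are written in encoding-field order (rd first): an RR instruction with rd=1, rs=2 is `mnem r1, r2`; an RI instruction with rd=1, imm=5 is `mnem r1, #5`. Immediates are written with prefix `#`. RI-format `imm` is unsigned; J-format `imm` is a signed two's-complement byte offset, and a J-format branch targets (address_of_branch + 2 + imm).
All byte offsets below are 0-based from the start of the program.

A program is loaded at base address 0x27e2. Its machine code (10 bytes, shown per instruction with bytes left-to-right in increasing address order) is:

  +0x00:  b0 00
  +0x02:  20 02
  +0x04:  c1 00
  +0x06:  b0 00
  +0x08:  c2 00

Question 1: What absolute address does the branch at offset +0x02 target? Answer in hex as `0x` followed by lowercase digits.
0x27e8

+0x02: 20 02 ⇒ word 0x2002 (big)
  top 4b → 0x2 → call [J]
  imm: (w>>0)&0xfff=0x2 → #2
  target = base 0x27e2 + off 0x02 + 2 + imm 2 = 0x27e8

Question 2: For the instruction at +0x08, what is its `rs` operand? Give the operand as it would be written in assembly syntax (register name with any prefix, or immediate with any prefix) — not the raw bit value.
r2

+0x08: c2 00 ⇒ word 0xc200 (big)
  opcode bits[15:12]=0xc: lsr/RR
  rd: (w>>10)&0x3=0x0 → r0
  rs: (w>>8)&0x3=0x2 → r2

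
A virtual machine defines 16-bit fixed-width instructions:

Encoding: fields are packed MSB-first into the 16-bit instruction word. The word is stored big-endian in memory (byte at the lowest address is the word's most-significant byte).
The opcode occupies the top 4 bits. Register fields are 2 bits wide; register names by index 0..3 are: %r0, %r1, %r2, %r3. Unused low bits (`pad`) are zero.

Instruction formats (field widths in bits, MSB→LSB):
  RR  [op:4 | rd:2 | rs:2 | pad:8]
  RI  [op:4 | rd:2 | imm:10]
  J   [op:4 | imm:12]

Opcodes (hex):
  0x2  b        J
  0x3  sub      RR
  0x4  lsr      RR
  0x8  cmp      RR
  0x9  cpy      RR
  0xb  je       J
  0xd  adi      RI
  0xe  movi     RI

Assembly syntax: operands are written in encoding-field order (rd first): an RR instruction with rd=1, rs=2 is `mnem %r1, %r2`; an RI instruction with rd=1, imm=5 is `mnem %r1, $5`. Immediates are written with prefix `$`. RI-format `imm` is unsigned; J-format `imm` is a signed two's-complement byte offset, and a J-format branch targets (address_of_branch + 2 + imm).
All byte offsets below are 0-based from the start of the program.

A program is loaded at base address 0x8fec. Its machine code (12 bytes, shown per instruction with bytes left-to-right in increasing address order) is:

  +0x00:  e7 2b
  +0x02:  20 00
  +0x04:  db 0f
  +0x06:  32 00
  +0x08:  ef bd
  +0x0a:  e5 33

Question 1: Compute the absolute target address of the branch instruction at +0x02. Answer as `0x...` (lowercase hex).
[02] 20 00 → 0x2000
  top 4b → 0x2 → b [J]
  imm@[11:0]=0x0 ⇒ $0
  target = base 0x8fec + off 0x02 + 2 + imm 0 = 0x8ff0

0x8ff0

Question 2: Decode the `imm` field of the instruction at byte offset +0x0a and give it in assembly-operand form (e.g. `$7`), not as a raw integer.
$307

[0a] e5 33 → 0xe533
  op=0xe533>>12=0xe ⇒ movi (RI)
  rd: (w>>10)&0x3=0x1 → %r1
  imm: (w>>0)&0x3ff=0x133 → $307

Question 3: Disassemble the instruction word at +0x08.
movi %r3, $957

off 0x08: read ef bd as big → 0xefbd
  opcode bits[15:12]=0xe: movi/RI
  [11:10] rd=3 = %r3
  [9:0] imm=957 = $957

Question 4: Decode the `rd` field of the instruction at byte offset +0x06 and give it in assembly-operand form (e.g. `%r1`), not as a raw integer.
%r0

[06] 32 00 → 0x3200
  op=0x3200>>12=0x3 ⇒ sub (RR)
  rd: (w>>10)&0x3=0x0 → %r0
  rs: (w>>8)&0x3=0x2 → %r2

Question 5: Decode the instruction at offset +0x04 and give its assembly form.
+0x04: db 0f ⇒ word 0xdb0f (big)
  opcode bits[15:12]=0xd: adi/RI
  rd@[11:10]=0x2 ⇒ %r2
  imm@[9:0]=0x30f ⇒ $783

adi %r2, $783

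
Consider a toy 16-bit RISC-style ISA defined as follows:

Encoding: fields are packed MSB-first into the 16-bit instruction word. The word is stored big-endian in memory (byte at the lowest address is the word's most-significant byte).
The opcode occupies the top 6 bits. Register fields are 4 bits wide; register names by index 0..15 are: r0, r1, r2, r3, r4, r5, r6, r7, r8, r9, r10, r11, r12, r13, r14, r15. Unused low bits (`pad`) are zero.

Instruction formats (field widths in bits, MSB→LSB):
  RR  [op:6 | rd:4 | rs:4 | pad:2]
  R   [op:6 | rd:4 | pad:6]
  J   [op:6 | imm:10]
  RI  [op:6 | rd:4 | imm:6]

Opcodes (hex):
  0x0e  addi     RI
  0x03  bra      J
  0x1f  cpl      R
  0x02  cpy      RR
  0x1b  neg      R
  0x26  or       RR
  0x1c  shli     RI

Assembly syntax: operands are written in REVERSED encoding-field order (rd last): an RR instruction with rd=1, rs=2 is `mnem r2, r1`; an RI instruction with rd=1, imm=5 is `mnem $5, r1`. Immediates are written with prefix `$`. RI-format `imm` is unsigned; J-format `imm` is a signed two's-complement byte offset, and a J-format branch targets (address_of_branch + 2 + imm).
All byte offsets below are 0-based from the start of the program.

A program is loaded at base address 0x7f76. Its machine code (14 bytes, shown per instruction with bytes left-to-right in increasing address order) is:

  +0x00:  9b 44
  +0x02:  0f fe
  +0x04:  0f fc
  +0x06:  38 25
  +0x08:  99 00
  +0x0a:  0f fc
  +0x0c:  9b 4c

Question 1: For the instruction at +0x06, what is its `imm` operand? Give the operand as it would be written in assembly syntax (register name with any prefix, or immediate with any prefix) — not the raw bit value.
$37

@+06  big-endian(38 25) = 0x3825
  op=0x3825>>10=0xe ⇒ addi (RI)
  rd@[9:6]=0x0 ⇒ r0
  imm@[5:0]=0x25 ⇒ $37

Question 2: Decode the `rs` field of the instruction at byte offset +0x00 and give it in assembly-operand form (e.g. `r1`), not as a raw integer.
off 0x00: read 9b 44 as big → 0x9b44
  top 6b → 0x26 → or [RR]
  rd: (w>>6)&0xf=0xd → r13
  rs: (w>>2)&0xf=0x1 → r1

r1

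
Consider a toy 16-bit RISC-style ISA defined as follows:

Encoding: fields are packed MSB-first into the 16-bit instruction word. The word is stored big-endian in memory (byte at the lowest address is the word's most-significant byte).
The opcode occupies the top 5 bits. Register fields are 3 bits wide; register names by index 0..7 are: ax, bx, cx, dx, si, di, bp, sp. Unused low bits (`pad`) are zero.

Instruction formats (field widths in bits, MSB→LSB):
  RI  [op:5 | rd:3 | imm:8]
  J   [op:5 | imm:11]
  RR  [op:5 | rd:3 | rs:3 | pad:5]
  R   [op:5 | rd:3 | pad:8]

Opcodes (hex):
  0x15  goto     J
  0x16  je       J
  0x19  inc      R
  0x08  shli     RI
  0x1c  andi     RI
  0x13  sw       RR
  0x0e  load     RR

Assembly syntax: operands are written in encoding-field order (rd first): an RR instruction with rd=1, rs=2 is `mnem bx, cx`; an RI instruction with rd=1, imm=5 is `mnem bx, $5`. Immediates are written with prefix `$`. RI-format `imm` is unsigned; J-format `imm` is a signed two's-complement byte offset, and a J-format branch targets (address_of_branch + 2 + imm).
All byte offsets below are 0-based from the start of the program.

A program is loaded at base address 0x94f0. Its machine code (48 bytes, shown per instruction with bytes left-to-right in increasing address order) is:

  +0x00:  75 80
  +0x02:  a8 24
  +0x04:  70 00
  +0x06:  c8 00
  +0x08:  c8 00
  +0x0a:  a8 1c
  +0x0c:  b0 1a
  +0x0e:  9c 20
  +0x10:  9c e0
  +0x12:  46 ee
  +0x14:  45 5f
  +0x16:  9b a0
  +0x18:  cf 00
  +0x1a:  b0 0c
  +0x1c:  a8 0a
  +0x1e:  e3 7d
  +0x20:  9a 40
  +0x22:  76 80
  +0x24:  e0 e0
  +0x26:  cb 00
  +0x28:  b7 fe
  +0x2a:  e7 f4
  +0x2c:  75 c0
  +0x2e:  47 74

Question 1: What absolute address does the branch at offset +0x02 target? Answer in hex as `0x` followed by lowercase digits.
+0x02: a8 24 ⇒ word 0xa824 (big)
  opcode bits[15:11]=0x15: goto/J
  [10:0] imm=36 = $36
  target = base 0x94f0 + off 0x02 + 2 + imm 36 = 0x9518

0x9518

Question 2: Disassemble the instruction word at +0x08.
inc ax

@+08  big-endian(c8 00) = 0xc800
  top 5b → 0x19 → inc [R]
  rd: (w>>8)&0x7=0x0 → ax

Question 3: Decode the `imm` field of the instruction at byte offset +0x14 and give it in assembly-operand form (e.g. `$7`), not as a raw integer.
@+14  big-endian(45 5f) = 0x455f
  opcode bits[15:11]=0x8: shli/RI
  [10:8] rd=5 = di
  [7:0] imm=95 = $95

$95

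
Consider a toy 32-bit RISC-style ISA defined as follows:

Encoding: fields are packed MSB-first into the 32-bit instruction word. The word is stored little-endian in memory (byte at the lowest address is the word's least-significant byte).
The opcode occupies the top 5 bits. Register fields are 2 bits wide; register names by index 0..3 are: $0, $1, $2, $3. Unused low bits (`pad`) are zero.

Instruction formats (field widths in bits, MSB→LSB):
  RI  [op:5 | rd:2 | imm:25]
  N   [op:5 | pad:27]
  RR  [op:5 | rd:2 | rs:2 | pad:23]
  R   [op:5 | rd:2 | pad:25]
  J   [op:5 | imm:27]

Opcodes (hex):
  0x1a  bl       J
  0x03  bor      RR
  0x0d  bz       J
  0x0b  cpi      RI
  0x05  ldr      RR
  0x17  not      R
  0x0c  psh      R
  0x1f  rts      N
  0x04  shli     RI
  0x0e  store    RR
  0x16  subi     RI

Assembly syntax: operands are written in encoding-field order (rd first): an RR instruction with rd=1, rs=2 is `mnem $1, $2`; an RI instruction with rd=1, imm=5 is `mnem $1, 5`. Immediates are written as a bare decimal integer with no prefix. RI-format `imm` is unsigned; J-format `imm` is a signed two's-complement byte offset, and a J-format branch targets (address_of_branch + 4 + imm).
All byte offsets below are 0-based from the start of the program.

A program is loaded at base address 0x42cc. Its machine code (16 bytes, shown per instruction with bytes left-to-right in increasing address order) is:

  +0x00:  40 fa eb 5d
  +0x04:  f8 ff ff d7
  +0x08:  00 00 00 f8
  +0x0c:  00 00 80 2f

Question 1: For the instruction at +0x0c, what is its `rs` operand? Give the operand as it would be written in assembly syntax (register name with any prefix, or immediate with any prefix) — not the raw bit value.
+0x0c: 00 00 80 2f ⇒ word 0x2f800000 (little)
  opcode bits[31:27]=0x5: ldr/RR
  rd@[26:25]=0x3 ⇒ $3
  rs@[24:23]=0x3 ⇒ $3

$3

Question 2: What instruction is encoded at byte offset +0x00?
[00] 40 fa eb 5d → 0x5debfa40
  op=0x5debfa40>>27=0xb ⇒ cpi (RI)
  rd@[26:25]=0x2 ⇒ $2
  imm@[24:0]=0x1ebfa40 ⇒ 32242240

cpi $2, 32242240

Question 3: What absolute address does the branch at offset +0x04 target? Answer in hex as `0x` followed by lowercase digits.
0x42cc

off 0x04: read f8 ff ff d7 as little → 0xd7fffff8
  top 5b → 0x1a → bl [J]
  imm@[26:0]=0x7fffff8 (s27→-8) ⇒ -8
  target = base 0x42cc + off 0x04 + 4 + imm -8 = 0x42cc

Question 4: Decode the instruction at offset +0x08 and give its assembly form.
@+08  little-endian(00 00 00 f8) = 0xf8000000
  op=0xf8000000>>27=0x1f ⇒ rts (N)

rts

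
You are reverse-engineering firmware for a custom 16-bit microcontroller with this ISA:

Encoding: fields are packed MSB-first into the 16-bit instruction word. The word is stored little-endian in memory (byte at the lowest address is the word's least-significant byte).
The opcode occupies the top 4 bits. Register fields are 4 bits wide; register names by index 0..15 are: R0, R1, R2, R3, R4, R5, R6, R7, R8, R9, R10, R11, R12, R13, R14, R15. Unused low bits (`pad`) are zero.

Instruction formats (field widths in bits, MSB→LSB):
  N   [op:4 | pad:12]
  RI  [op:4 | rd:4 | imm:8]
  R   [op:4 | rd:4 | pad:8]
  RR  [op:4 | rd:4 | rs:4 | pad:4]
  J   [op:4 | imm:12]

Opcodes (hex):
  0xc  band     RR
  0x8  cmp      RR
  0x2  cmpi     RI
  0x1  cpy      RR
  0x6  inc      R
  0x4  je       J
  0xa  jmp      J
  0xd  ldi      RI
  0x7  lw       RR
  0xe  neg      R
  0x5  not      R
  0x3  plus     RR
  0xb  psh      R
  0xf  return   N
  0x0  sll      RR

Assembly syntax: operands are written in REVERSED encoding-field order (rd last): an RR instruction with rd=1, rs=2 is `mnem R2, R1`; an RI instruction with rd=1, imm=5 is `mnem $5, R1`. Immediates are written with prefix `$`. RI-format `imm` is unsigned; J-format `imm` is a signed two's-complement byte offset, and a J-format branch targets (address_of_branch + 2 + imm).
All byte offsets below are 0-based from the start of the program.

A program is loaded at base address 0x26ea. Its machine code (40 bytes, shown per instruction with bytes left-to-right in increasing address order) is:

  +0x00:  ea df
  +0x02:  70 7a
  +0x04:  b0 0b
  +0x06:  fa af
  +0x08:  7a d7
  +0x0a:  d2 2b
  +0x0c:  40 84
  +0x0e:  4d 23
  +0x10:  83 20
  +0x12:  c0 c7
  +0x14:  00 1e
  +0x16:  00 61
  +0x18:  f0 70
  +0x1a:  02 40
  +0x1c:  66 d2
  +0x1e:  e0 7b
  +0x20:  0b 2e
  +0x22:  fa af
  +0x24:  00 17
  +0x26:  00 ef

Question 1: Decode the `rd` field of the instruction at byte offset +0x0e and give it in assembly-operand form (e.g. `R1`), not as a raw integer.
R3

[0e] 4d 23 → 0x234d
  top 4b → 0x2 → cmpi [RI]
  [11:8] rd=3 = R3
  [7:0] imm=77 = $77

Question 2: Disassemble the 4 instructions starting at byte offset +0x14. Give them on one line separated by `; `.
[14] 00 1e → 0x1e00
  op=0x1e00>>12=0x1 ⇒ cpy (RR)
  rd: (w>>8)&0xf=0xe → R14
  rs: (w>>4)&0xf=0x0 → R0
[16] 00 61 → 0x6100
  op=0x6100>>12=0x6 ⇒ inc (R)
  rd: (w>>8)&0xf=0x1 → R1
[18] f0 70 → 0x70f0
  op=0x70f0>>12=0x7 ⇒ lw (RR)
  rd: (w>>8)&0xf=0x0 → R0
  rs: (w>>4)&0xf=0xf → R15
[1a] 02 40 → 0x4002
  op=0x4002>>12=0x4 ⇒ je (J)
  imm: (w>>0)&0xfff=0x2 → $2

cpy R0, R14; inc R1; lw R15, R0; je $2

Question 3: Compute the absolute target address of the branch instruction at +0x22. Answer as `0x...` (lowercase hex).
[22] fa af → 0xaffa
  opcode bits[15:12]=0xa: jmp/J
  [11:0] imm=4090 (s12→-6) = $-6
  target = base 0x26ea + off 0x22 + 2 + imm -6 = 0x2708

0x2708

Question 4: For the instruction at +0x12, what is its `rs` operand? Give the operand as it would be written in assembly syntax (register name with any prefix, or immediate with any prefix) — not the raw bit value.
R12

off 0x12: read c0 c7 as little → 0xc7c0
  opcode bits[15:12]=0xc: band/RR
  rd: (w>>8)&0xf=0x7 → R7
  rs: (w>>4)&0xf=0xc → R12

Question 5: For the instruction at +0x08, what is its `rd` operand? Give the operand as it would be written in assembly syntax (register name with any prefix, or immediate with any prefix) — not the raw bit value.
+0x08: 7a d7 ⇒ word 0xd77a (little)
  opcode bits[15:12]=0xd: ldi/RI
  rd@[11:8]=0x7 ⇒ R7
  imm@[7:0]=0x7a ⇒ $122

R7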